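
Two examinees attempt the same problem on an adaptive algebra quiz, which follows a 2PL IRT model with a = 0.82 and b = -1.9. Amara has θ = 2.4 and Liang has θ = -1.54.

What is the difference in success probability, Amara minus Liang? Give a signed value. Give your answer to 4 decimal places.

0.3981

P(θ) = 1 / (1 + exp(−a(θ − b)))
P(Amara) = 0.9714  [exponent 3.5260]
P(Liang) = 0.5733  [exponent 0.2952]
Difference = 0.9714 − 0.5733 = 0.3981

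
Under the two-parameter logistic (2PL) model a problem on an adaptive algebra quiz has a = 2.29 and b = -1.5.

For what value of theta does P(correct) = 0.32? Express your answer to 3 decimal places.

-1.829

P(theta) = 1 / (1 + exp(−a(theta − b)))
logit = ln(0.3200/0.6800) = -0.7538
theta = b + logit/(a) = -1.5 + (-0.7538)/2.2900 = -1.8292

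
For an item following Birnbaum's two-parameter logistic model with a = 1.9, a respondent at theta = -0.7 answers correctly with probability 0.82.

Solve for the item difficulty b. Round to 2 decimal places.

-1.50

P(theta) = 1 / (1 + exp(−a(theta − b)))
logit(0.82) = ln(0.82/0.18) = 1.5163
b = theta − logit/(a) = -0.7 − 1.5163/1.9000 = -1.4981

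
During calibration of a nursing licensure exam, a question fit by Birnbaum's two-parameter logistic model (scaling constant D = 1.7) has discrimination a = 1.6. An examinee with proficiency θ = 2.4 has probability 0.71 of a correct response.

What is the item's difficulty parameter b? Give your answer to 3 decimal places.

P(θ) = 1 / (1 + exp(−D·a(θ − b)))
logit(0.71) = ln(0.71/0.29) = 0.8954
b = θ − logit/(1.7·a) = 2.4 − 0.8954/2.7200 = 2.0708

2.071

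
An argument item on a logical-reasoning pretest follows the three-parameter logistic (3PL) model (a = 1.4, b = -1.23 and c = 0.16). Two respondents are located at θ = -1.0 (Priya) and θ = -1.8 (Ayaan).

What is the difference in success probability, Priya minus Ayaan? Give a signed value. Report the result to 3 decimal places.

0.226

P(θ) = c + (1 − c) · 1 / (1 + exp(−a(θ − b)))
P(Priya) = 0.6470  [exponent 0.3220]
P(Ayaan) = 0.4208  [exponent -0.7980]
Difference = 0.6470 − 0.4208 = 0.2263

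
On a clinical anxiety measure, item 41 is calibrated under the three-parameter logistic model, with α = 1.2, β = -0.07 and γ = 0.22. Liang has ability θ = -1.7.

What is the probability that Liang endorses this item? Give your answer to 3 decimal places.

P(θ) = γ + (1 − γ) · 1 / (1 + exp(−α(θ − β)))
Exponent: 1.2 × (-1.7 − (-0.07)) = -1.9560
1/(1 + e^{1.9560}) = 0.1239
P = 0.22 + 0.78 × 0.1239 = 0.3166

0.317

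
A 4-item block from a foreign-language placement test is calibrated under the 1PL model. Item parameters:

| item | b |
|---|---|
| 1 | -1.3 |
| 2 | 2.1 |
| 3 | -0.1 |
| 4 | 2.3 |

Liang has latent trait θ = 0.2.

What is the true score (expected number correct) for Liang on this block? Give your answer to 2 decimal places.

P(θ) = 1 / (1 + exp(−(θ − b)))
P_1 = 1/(1+e^{-1.5000}) = 0.8176
P_2 = 1/(1+e^{1.9000}) = 0.1301
P_3 = 1/(1+e^{-0.3000}) = 0.5744
P_4 = 1/(1+e^{2.1000}) = 0.1091
E[score] = 0.8176 + 0.1301 + 0.5744 + 0.1091 = 1.6312

1.63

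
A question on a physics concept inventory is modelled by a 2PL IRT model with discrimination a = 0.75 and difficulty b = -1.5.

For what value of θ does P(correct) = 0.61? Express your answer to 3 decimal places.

-0.904

P(θ) = 1 / (1 + exp(−a(θ − b)))
logit = ln(0.6100/0.3900) = 0.4473
θ = b + logit/(a) = -1.5 + 0.4473/0.7500 = -0.9036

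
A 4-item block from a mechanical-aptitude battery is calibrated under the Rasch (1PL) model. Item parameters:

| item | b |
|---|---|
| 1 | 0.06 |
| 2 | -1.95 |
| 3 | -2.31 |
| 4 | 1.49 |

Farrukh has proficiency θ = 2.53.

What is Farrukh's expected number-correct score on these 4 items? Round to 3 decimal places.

3.642

P(θ) = 1 / (1 + exp(−(θ − b)))
P_1 = 1/(1+e^{-2.4700}) = 0.9220
P_2 = 1/(1+e^{-4.4800}) = 0.9888
P_3 = 1/(1+e^{-4.8400}) = 0.9922
P_4 = 1/(1+e^{-1.0400}) = 0.7389
E[score] = 0.9220 + 0.9888 + 0.9922 + 0.7389 = 3.6418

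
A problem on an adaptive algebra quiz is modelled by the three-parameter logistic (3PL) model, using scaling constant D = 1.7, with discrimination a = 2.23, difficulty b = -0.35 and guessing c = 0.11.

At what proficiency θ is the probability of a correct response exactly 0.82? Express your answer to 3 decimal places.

0.012

P(θ) = c + (1 − c) · 1 / (1 + exp(−D·a(θ − b)))
Remove guessing floor: (0.82 − 0.11)/(1 − 0.11) = 0.7978
logit = ln(0.7978/0.2022) = 1.3723
θ = b + logit/(1.7·a) = -0.35 + 1.3723/3.7910 = 0.0120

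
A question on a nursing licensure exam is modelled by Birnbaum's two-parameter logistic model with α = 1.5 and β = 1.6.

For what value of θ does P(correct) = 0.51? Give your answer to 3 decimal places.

P(θ) = 1 / (1 + exp(−α(θ − β)))
logit = ln(0.5100/0.4900) = 0.0400
θ = β + logit/(α) = 1.6 + 0.0400/1.5000 = 1.6267

1.627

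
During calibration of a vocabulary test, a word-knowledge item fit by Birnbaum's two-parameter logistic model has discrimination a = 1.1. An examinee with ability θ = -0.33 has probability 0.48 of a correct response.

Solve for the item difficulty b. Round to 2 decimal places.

-0.26

P(θ) = 1 / (1 + exp(−a(θ − b)))
logit(0.48) = ln(0.48/0.52) = -0.0800
b = θ − logit/(a) = -0.33 − (-0.0800)/1.1000 = -0.2572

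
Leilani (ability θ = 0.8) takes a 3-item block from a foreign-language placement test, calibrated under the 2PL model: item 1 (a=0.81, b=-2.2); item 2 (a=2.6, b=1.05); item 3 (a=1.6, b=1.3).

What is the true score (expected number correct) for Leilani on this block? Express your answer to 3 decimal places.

1.572

P(θ) = 1 / (1 + exp(−a(θ − b)))
P_1 = 1/(1+e^{-2.4300}) = 0.9191
P_2 = 1/(1+e^{0.6500}) = 0.3430
P_3 = 1/(1+e^{0.8000}) = 0.3100
E[score] = 0.9191 + 0.3430 + 0.3100 = 1.5721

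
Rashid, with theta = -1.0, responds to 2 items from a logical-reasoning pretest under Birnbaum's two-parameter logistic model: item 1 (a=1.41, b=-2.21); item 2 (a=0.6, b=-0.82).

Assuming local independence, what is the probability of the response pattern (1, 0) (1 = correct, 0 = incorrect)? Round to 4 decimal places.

0.4460

P(theta) = 1 / (1 + exp(−a(theta − b)))
P_1 = 1/(1+e^{-1.7061}) = 0.8463
P_2 = 1/(1+e^{0.1080}) = 0.4730
L = P_1 × (1−P_2) = 0.8463 × 0.5270 = 0.44599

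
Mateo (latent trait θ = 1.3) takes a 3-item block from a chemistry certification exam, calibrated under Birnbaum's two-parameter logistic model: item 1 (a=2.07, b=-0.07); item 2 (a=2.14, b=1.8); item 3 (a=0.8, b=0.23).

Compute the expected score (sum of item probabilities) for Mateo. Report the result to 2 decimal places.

P(θ) = 1 / (1 + exp(−a(θ − b)))
P_1 = 1/(1+e^{-2.8359}) = 0.9446
P_2 = 1/(1+e^{1.0700}) = 0.2554
P_3 = 1/(1+e^{-0.8560}) = 0.7018
E[score] = 0.9446 + 0.2554 + 0.7018 = 1.9018

1.90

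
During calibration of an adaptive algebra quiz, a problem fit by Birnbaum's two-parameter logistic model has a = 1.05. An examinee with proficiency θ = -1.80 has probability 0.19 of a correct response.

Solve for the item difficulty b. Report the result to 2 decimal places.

P(θ) = 1 / (1 + exp(−a(θ − b)))
logit(0.19) = ln(0.19/0.81) = -1.4500
b = θ − logit/(a) = -1.80 − (-1.4500)/1.0500 = -0.4190

-0.42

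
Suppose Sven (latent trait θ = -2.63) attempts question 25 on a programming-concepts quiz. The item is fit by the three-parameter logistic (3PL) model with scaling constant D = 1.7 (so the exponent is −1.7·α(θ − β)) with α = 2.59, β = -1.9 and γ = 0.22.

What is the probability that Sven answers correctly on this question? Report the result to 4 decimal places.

P(θ) = γ + (1 − γ) · 1 / (1 + exp(−D·α(θ − β)))
Exponent: 1.7 × 2.59 × (-2.63 − (-1.9)) = -3.2142
1/(1 + e^{3.2142}) = 0.0386
P = 0.22 + 0.78 × 0.0386 = 0.2501

0.2501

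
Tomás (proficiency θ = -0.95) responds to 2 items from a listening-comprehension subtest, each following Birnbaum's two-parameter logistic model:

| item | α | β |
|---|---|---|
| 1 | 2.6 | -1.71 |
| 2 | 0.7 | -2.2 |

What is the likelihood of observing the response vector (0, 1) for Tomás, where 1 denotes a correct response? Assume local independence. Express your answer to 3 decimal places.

P(θ) = 1 / (1 + exp(−α(θ − β)))
P_1 = 1/(1+e^{-1.9760}) = 0.8783
P_2 = 1/(1+e^{-0.8750}) = 0.7058
L = (1−P_1) × P_2 = 0.1217 × 0.7058 = 0.08593

0.086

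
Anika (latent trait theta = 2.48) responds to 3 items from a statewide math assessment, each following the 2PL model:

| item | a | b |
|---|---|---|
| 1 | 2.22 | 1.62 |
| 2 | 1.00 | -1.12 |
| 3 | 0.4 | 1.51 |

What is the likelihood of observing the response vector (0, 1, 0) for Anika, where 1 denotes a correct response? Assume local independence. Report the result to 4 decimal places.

P(theta) = 1 / (1 + exp(−a(theta − b)))
P_1 = 1/(1+e^{-1.9092}) = 0.8709
P_2 = 1/(1+e^{-3.6000}) = 0.9734
P_3 = 1/(1+e^{-0.3880}) = 0.5958
L = (1−P_1) × P_2 × (1−P_3) = 0.1291 × 0.9734 × 0.4042 = 0.05078

0.0508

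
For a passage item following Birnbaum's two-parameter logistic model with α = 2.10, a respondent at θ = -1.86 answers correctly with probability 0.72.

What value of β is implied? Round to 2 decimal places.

P(θ) = 1 / (1 + exp(−α(θ − β)))
logit(0.72) = ln(0.72/0.28) = 0.9445
β = θ − logit/(α) = -1.86 − 0.9445/2.1000 = -2.3097

-2.31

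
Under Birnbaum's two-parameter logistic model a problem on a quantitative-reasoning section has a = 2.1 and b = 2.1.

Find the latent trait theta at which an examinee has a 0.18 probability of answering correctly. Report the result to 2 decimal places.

1.38

P(theta) = 1 / (1 + exp(−a(theta − b)))
logit = ln(0.1800/0.8200) = -1.5163
theta = b + logit/(a) = 2.1 + (-1.5163)/2.1000 = 1.3779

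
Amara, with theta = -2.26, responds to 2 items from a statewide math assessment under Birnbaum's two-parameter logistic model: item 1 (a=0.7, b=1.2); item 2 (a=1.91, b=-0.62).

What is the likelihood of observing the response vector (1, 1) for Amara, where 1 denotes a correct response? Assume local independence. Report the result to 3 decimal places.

P(theta) = 1 / (1 + exp(−a(theta − b)))
P_1 = 1/(1+e^{2.4220}) = 0.0815
P_2 = 1/(1+e^{3.1324}) = 0.0418
L = P_1 × P_2 = 0.0815 × 0.0418 = 0.00341

0.003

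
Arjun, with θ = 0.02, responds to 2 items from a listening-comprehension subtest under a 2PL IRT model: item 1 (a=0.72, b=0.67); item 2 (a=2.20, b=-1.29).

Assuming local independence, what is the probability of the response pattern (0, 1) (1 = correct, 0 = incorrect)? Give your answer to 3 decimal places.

P(θ) = 1 / (1 + exp(−a(θ − b)))
P_1 = 1/(1+e^{0.4680}) = 0.3851
P_2 = 1/(1+e^{-2.8820}) = 0.9469
L = (1−P_1) × P_2 = 0.6149 × 0.9469 = 0.58229

0.582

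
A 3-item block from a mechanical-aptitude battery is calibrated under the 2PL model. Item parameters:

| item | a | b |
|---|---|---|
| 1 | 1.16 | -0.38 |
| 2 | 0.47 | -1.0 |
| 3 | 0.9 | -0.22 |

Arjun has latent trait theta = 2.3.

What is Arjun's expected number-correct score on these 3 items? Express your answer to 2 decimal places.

P(theta) = 1 / (1 + exp(−a(theta − b)))
P_1 = 1/(1+e^{-3.1088}) = 0.9573
P_2 = 1/(1+e^{-1.5510}) = 0.8251
P_3 = 1/(1+e^{-2.2680}) = 0.9062
E[score] = 0.9573 + 0.8251 + 0.9062 = 2.6885

2.69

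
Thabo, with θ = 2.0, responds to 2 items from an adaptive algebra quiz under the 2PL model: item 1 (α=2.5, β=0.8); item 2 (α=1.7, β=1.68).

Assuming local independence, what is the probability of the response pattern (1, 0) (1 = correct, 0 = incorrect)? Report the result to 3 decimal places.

P(θ) = 1 / (1 + exp(−α(θ − β)))
P_1 = 1/(1+e^{-3.0000}) = 0.9526
P_2 = 1/(1+e^{-0.5440}) = 0.6327
L = P_1 × (1−P_2) = 0.9526 × 0.3673 = 0.34984

0.350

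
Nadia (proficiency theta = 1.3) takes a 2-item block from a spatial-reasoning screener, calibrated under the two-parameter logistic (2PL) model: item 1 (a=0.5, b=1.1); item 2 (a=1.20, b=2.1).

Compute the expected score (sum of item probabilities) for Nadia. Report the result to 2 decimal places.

0.80

P(theta) = 1 / (1 + exp(−a(theta − b)))
P_1 = 1/(1+e^{-0.1000}) = 0.5250
P_2 = 1/(1+e^{0.9600}) = 0.2769
E[score] = 0.5250 + 0.2769 = 0.8019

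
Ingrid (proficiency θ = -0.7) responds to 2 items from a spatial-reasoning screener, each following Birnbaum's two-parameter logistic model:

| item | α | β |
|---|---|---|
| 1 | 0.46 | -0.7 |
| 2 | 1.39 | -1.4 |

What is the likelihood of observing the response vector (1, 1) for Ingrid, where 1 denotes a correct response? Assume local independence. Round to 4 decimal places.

P(θ) = 1 / (1 + exp(−α(θ − β)))
P_1 = 1/(1+e^{0.0000}) = 0.5000
P_2 = 1/(1+e^{-0.9730}) = 0.7257
L = P_1 × P_2 = 0.5000 × 0.7257 = 0.36286

0.3629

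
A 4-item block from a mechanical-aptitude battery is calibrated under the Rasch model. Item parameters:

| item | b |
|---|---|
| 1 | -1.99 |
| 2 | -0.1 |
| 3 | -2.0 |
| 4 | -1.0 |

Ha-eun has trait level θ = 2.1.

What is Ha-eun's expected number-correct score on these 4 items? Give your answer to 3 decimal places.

3.824

P(θ) = 1 / (1 + exp(−(θ − b)))
P_1 = 1/(1+e^{-4.0900}) = 0.9835
P_2 = 1/(1+e^{-2.2000}) = 0.9002
P_3 = 1/(1+e^{-4.1000}) = 0.9837
P_4 = 1/(1+e^{-3.1000}) = 0.9569
E[score] = 0.9835 + 0.9002 + 0.9837 + 0.9569 = 3.8244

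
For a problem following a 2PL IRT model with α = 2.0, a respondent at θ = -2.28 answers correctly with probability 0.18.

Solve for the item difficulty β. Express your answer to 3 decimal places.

-1.522

P(θ) = 1 / (1 + exp(−α(θ − β)))
logit(0.18) = ln(0.18/0.82) = -1.5163
β = θ − logit/(α) = -2.28 − (-1.5163)/2.0000 = -1.5218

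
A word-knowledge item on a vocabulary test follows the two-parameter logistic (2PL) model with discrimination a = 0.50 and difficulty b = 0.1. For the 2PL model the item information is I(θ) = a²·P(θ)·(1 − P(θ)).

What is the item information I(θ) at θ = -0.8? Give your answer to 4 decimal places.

0.0594

P = 1/(1+e^{0.4500}) = 0.3894
P(1−P) = 0.3894 × 0.6106 = 0.2378
I = a² × P(1−P) = 0.50² × 0.2378 = 0.05944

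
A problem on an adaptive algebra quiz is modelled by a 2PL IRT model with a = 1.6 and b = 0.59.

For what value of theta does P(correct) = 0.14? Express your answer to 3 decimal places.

-0.545

P(theta) = 1 / (1 + exp(−a(theta − b)))
logit = ln(0.1400/0.8600) = -1.8153
theta = b + logit/(a) = 0.59 + (-1.8153)/1.6000 = -0.5446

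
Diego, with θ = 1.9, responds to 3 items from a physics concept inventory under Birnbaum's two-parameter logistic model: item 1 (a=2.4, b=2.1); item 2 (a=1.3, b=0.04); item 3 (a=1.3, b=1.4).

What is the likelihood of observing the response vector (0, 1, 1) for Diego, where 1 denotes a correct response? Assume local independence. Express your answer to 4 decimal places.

0.3727

P(θ) = 1 / (1 + exp(−a(θ − b)))
P_1 = 1/(1+e^{0.4800}) = 0.3823
P_2 = 1/(1+e^{-2.4180}) = 0.9182
P_3 = 1/(1+e^{-0.6500}) = 0.6570
L = (1−P_1) × P_2 × P_3 = 0.6177 × 0.9182 × 0.6570 = 0.37266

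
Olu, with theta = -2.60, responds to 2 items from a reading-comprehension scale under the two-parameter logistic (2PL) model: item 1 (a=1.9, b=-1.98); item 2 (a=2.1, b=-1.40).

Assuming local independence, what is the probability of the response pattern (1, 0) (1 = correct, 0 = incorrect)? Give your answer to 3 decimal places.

0.218

P(theta) = 1 / (1 + exp(−a(theta − b)))
P_1 = 1/(1+e^{1.1780}) = 0.2354
P_2 = 1/(1+e^{2.5200}) = 0.0745
L = P_1 × (1−P_2) = 0.2354 × 0.9255 = 0.21788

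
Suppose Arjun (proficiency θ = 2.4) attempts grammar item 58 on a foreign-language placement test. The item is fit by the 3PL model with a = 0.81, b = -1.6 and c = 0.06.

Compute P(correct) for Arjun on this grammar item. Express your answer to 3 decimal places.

P(θ) = c + (1 − c) · 1 / (1 + exp(−a(θ − b)))
Exponent: 0.81 × (2.4 − (-1.6)) = 3.2400
1/(1 + e^{-3.2400}) = 0.9623
P = 0.06 + 0.94 × 0.9623 = 0.9646

0.965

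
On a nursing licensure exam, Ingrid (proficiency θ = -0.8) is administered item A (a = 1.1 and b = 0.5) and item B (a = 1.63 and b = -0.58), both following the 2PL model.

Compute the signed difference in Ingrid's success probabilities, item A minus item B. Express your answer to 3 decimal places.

P(θ) = 1 / (1 + exp(−a(θ − b)))
P_A = 0.1931
P_B = 0.4113
P_A − P_B = -0.2182

-0.218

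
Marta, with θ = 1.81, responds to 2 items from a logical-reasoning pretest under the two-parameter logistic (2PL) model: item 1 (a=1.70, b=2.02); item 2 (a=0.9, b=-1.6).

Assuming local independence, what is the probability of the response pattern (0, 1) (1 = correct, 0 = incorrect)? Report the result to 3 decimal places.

P(θ) = 1 / (1 + exp(−a(θ − b)))
P_1 = 1/(1+e^{0.3570}) = 0.4117
P_2 = 1/(1+e^{-3.0690}) = 0.9556
L = (1−P_1) × P_2 = 0.5883 × 0.9556 = 0.56219

0.562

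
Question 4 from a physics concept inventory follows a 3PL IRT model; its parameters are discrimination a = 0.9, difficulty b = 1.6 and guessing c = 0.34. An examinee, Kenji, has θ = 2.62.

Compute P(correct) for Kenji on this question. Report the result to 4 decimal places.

P(θ) = c + (1 − c) · 1 / (1 + exp(−a(θ − b)))
Exponent: 0.9 × (2.62 − 1.6) = 0.9180
1/(1 + e^{-0.9180}) = 0.7146
P = 0.34 + 0.66 × 0.7146 = 0.8117

0.8117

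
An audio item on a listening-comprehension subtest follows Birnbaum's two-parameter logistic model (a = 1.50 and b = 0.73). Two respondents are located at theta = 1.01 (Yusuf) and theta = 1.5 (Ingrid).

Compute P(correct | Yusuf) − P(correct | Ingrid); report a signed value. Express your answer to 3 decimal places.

P(theta) = 1 / (1 + exp(−a(theta − b)))
P(Yusuf) = 0.6035  [exponent 0.4200]
P(Ingrid) = 0.7604  [exponent 1.1550]
Difference = 0.6035 − 0.7604 = -0.1569

-0.157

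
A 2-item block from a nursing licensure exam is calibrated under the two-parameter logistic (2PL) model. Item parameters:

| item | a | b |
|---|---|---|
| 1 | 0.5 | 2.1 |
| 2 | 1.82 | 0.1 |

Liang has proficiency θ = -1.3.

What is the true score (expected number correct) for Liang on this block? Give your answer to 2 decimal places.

P(θ) = 1 / (1 + exp(−a(θ − b)))
P_1 = 1/(1+e^{1.7000}) = 0.1545
P_2 = 1/(1+e^{2.5480}) = 0.0726
E[score] = 0.1545 + 0.0726 = 0.2270

0.23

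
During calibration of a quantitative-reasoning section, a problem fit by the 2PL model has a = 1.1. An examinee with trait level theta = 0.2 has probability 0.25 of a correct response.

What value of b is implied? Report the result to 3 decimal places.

P(theta) = 1 / (1 + exp(−a(theta − b)))
logit(0.25) = ln(0.25/0.75) = -1.0986
b = theta − logit/(a) = 0.2 − (-1.0986)/1.1000 = 1.1987

1.199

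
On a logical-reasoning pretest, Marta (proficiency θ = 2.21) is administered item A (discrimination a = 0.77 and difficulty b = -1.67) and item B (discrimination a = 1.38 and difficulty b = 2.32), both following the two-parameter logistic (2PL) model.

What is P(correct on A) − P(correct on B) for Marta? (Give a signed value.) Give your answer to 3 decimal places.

P(θ) = 1 / (1 + exp(−a(θ − b)))
P_A = 0.9520
P_B = 0.4621
P_A − P_B = 0.4899

0.490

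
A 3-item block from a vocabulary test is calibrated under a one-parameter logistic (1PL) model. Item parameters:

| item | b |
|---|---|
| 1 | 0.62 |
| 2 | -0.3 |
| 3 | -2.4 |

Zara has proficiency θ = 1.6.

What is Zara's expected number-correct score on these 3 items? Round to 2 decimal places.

P(θ) = 1 / (1 + exp(−(θ − b)))
P_1 = 1/(1+e^{-0.9800}) = 0.7271
P_2 = 1/(1+e^{-1.9000}) = 0.8699
P_3 = 1/(1+e^{-4.0000}) = 0.9820
E[score] = 0.7271 + 0.8699 + 0.9820 = 2.5790

2.58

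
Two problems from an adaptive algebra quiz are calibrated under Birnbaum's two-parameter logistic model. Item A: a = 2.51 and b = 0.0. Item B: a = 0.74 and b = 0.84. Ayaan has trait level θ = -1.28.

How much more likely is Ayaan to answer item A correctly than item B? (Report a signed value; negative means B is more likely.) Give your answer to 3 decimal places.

-0.134

P(θ) = 1 / (1 + exp(−a(θ − b)))
P_A = 0.0387
P_B = 0.1724
P_A − P_B = -0.1337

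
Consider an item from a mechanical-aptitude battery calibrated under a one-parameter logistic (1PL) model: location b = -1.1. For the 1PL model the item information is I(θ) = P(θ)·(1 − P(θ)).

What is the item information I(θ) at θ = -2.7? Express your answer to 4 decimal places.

P = 1/(1+e^{1.6000}) = 0.1680
P(1−P) = 0.1680 × 0.8320 = 0.1398
I = P(1−P) = 0.13976

0.1398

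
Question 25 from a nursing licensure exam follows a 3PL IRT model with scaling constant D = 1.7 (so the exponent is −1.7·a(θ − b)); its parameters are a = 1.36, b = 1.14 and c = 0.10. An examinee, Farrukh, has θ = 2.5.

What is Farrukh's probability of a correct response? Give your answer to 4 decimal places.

0.9628

P(θ) = c + (1 − c) · 1 / (1 + exp(−D·a(θ − b)))
Exponent: 1.7 × 1.36 × (2.5 − 1.14) = 3.1443
1/(1 + e^{-3.1443}) = 0.9587
P = 0.10 + 0.90 × 0.9587 = 0.9628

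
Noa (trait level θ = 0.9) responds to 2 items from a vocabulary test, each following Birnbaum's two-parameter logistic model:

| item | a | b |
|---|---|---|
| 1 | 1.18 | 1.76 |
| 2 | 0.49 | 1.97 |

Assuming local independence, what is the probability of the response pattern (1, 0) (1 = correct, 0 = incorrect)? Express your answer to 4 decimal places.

0.1671

P(θ) = 1 / (1 + exp(−a(θ − b)))
P_1 = 1/(1+e^{1.0148}) = 0.2660
P_2 = 1/(1+e^{0.5243}) = 0.3718
L = P_1 × (1−P_2) = 0.2660 × 0.6282 = 0.16711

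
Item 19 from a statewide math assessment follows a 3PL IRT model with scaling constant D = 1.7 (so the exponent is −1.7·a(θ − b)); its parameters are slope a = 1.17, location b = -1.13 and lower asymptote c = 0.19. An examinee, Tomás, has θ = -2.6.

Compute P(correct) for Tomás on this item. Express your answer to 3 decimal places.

P(θ) = c + (1 − c) · 1 / (1 + exp(−D·a(θ − b)))
Exponent: 1.7 × 1.17 × (-2.6 − (-1.13)) = -2.9238
1/(1 + e^{2.9238}) = 0.0510
P = 0.19 + 0.81 × 0.0510 = 0.2313

0.231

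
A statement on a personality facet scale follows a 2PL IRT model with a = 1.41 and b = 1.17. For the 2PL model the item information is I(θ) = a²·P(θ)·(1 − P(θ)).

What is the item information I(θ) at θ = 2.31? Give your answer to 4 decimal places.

P = 1/(1+e^{-1.6074}) = 0.8331
P(1−P) = 0.8331 × 0.1669 = 0.1391
I = a² × P(1−P) = 1.41² × 0.1391 = 0.27650

0.2765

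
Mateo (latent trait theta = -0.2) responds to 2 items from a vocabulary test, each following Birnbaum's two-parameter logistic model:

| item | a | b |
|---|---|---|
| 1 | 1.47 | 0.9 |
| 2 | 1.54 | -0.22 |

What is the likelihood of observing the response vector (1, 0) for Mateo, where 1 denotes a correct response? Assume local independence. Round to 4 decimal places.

0.0815

P(theta) = 1 / (1 + exp(−a(theta − b)))
P_1 = 1/(1+e^{1.6170}) = 0.1656
P_2 = 1/(1+e^{-0.0308}) = 0.5077
L = P_1 × (1−P_2) = 0.1656 × 0.4923 = 0.08153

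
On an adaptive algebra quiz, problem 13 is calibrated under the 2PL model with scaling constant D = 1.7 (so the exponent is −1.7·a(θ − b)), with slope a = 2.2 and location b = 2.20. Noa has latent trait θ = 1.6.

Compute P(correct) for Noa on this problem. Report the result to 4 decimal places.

P(θ) = 1 / (1 + exp(−D·a(θ − b)))
Exponent: 1.7 × 2.2 × (1.6 − 2.20) = -2.2440
1/(1 + e^{2.2440}) = 0.0959
P = 0.0959

0.0959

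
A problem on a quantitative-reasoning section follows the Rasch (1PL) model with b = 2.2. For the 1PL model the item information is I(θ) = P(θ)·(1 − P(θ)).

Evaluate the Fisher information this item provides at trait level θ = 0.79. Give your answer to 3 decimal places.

0.158

P = 1/(1+e^{1.4100}) = 0.1962
P(1−P) = 0.1962 × 0.8038 = 0.1577
I = P(1−P) = 0.15773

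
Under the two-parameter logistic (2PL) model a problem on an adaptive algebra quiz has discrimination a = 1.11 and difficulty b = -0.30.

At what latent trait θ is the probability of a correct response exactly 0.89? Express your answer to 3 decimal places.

P(θ) = 1 / (1 + exp(−a(θ − b)))
logit = ln(0.8900/0.1100) = 2.0907
θ = b + logit/(a) = -0.30 + 2.0907/1.1100 = 1.5836

1.584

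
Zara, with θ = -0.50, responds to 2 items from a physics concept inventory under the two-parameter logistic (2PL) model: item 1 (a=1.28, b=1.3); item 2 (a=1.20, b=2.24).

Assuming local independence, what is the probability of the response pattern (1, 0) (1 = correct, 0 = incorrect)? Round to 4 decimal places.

0.0875

P(θ) = 1 / (1 + exp(−a(θ − b)))
P_1 = 1/(1+e^{2.3040}) = 0.0908
P_2 = 1/(1+e^{3.2880}) = 0.0360
L = P_1 × (1−P_2) = 0.0908 × 0.9640 = 0.08753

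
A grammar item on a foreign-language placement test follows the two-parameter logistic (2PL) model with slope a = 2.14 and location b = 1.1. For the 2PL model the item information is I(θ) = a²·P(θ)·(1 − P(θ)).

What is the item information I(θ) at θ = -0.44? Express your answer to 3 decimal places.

P = 1/(1+e^{3.2956}) = 0.0357
P(1−P) = 0.0357 × 0.9643 = 0.0344
I = a² × P(1−P) = 2.14² × 0.0344 = 0.15775

0.158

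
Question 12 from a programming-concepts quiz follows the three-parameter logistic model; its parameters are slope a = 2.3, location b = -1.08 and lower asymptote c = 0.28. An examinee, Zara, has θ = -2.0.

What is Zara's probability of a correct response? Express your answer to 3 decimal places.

P(θ) = c + (1 − c) · 1 / (1 + exp(−a(θ − b)))
Exponent: 2.3 × (-2.0 − (-1.08)) = -2.1160
1/(1 + e^{2.1160}) = 0.1076
P = 0.28 + 0.72 × 0.1076 = 0.3574

0.357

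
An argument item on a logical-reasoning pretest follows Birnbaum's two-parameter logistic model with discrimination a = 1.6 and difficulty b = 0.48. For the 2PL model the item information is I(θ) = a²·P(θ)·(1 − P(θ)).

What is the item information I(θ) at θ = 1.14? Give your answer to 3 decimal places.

0.490

P = 1/(1+e^{-1.0560}) = 0.7419
P(1−P) = 0.7419 × 0.2581 = 0.1915
I = a² × P(1−P) = 1.6² × 0.1915 = 0.49017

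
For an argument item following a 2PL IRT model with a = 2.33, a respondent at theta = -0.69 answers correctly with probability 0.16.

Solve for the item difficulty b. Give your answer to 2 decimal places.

0.02

P(theta) = 1 / (1 + exp(−a(theta − b)))
logit(0.16) = ln(0.16/0.84) = -1.6582
b = theta − logit/(a) = -0.69 − (-1.6582)/2.3300 = 0.0217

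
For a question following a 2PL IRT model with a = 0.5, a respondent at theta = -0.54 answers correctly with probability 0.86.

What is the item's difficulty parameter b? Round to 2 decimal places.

-4.17

P(theta) = 1 / (1 + exp(−a(theta − b)))
logit(0.86) = ln(0.86/0.14) = 1.8153
b = theta − logit/(a) = -0.54 − 1.8153/0.5000 = -4.1706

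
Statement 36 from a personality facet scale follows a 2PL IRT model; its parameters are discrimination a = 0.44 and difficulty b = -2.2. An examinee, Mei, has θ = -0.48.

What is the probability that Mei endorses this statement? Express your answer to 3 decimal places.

P(θ) = 1 / (1 + exp(−a(θ − b)))
Exponent: 0.44 × (-0.48 − (-2.2)) = 0.7568
1/(1 + e^{-0.7568}) = 0.6807

0.681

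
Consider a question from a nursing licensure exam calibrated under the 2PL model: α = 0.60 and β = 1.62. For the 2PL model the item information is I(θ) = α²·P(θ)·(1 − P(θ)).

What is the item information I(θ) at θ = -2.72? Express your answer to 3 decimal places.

0.023

P = 1/(1+e^{2.6040}) = 0.0689
P(1−P) = 0.0689 × 0.9311 = 0.0641
I = α² × P(1−P) = 0.60² × 0.0641 = 0.02309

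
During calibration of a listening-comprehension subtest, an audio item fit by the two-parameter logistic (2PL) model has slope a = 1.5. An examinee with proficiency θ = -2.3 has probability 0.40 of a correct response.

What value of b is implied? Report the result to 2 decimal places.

P(θ) = 1 / (1 + exp(−a(θ − b)))
logit(0.40) = ln(0.40/0.60) = -0.4055
b = θ − logit/(a) = -2.3 − (-0.4055)/1.5000 = -2.0297

-2.03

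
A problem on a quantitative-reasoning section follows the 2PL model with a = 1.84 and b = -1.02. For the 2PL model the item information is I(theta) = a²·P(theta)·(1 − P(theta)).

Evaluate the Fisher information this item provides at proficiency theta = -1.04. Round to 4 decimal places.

0.8461

P = 1/(1+e^{0.0368}) = 0.4908
P(1−P) = 0.4908 × 0.5092 = 0.2499
I = a² × P(1−P) = 1.84² × 0.2499 = 0.84611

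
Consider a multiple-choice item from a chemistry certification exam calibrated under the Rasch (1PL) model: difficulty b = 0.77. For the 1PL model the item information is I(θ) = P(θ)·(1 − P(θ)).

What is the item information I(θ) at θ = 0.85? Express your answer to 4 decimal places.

0.2496

P = 1/(1+e^{-0.0800}) = 0.5200
P(1−P) = 0.5200 × 0.4800 = 0.2496
I = P(1−P) = 0.24960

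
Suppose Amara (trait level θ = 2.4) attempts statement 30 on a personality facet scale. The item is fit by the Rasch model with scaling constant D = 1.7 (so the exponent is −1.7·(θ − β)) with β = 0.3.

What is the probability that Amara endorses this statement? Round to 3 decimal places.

0.973

P(θ) = 1 / (1 + exp(−D·(θ − β)))
Exponent: 1.7 × (2.4 − 0.3) = 3.5700
1/(1 + e^{-3.5700}) = 0.9726
P = 0.9726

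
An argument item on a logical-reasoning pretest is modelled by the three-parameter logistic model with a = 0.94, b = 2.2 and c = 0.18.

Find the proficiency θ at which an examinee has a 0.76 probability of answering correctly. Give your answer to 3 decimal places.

P(θ) = c + (1 − c) · 1 / (1 + exp(−a(θ − b)))
Remove guessing floor: (0.76 − 0.18)/(1 − 0.18) = 0.7073
logit = ln(0.7073/0.2927) = 0.8824
θ = b + logit/(a) = 2.2 + 0.8824/0.9400 = 3.1387

3.139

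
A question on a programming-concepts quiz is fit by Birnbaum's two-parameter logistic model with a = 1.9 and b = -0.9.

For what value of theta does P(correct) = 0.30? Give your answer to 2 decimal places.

P(theta) = 1 / (1 + exp(−a(theta − b)))
logit = ln(0.3000/0.7000) = -0.8473
theta = b + logit/(a) = -0.9 + (-0.8473)/1.9000 = -1.3459

-1.35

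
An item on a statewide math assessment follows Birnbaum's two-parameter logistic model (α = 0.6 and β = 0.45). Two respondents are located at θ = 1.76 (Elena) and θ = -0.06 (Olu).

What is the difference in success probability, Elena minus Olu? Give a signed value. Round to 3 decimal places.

P(θ) = 1 / (1 + exp(−α(θ − β)))
P(Elena) = 0.6870  [exponent 0.7860]
P(Olu) = 0.4241  [exponent -0.3060]
Difference = 0.6870 − 0.4241 = 0.2629

0.263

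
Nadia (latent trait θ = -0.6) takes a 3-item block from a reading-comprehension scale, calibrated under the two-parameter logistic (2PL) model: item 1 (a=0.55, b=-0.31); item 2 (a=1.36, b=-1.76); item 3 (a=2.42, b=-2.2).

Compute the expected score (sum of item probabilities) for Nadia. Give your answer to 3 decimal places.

2.269

P(θ) = 1 / (1 + exp(−a(θ − b)))
P_1 = 1/(1+e^{0.1595}) = 0.4602
P_2 = 1/(1+e^{-1.5776}) = 0.8289
P_3 = 1/(1+e^{-3.8720}) = 0.9796
E[score] = 0.4602 + 0.8289 + 0.9796 = 2.2687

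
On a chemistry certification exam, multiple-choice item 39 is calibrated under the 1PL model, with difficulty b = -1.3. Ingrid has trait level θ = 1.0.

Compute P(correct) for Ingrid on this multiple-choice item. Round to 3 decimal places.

P(θ) = 1 / (1 + exp(−(θ − b)))
Exponent: (1.0 − (-1.3)) = 2.3000
1/(1 + e^{-2.3000}) = 0.9089
P = 0.9089

0.909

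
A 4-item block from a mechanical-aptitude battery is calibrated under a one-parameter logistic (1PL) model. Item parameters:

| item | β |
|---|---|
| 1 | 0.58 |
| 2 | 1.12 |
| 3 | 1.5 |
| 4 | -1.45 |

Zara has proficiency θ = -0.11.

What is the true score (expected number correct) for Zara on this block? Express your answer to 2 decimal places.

1.52

P(θ) = 1 / (1 + exp(−(θ − β)))
P_1 = 1/(1+e^{0.6900}) = 0.3340
P_2 = 1/(1+e^{1.2300}) = 0.2262
P_3 = 1/(1+e^{1.6100}) = 0.1666
P_4 = 1/(1+e^{-1.3400}) = 0.7925
E[score] = 0.3340 + 0.2262 + 0.1666 + 0.7925 = 1.5193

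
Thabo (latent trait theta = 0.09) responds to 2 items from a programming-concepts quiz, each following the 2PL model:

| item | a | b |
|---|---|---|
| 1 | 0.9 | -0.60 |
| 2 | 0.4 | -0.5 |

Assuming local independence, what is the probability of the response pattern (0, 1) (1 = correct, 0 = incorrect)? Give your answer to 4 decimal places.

0.1953

P(theta) = 1 / (1 + exp(−a(theta − b)))
P_1 = 1/(1+e^{-0.6210}) = 0.6504
P_2 = 1/(1+e^{-0.2360}) = 0.5587
L = (1−P_1) × P_2 = 0.3496 × 0.5587 = 0.19531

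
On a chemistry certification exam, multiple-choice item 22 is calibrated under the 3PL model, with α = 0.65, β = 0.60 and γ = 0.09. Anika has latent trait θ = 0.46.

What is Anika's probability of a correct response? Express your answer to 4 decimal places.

0.5243

P(θ) = γ + (1 − γ) · 1 / (1 + exp(−α(θ − β)))
Exponent: 0.65 × (0.46 − 0.60) = -0.0910
1/(1 + e^{0.0910}) = 0.4773
P = 0.09 + 0.91 × 0.4773 = 0.5243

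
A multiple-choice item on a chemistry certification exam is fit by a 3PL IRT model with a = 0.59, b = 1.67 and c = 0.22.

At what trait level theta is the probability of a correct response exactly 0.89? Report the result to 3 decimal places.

P(theta) = c + (1 − c) · 1 / (1 + exp(−a(theta − b)))
Remove guessing floor: (0.89 − 0.22)/(1 − 0.22) = 0.8590
logit = ln(0.8590/0.1410) = 1.8068
theta = b + logit/(a) = 1.67 + 1.8068/0.5900 = 4.7324

4.732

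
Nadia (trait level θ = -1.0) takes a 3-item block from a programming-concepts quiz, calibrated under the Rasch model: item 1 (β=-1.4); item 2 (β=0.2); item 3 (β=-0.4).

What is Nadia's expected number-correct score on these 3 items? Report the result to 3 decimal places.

P(θ) = 1 / (1 + exp(−(θ − β)))
P_1 = 1/(1+e^{-0.4000}) = 0.5987
P_2 = 1/(1+e^{1.2000}) = 0.2315
P_3 = 1/(1+e^{0.6000}) = 0.3543
E[score] = 0.5987 + 0.2315 + 0.3543 = 1.1845

1.185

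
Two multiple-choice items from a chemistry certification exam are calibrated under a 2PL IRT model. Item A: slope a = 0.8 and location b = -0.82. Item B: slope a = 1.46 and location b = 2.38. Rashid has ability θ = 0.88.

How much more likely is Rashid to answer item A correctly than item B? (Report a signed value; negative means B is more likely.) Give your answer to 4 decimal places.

0.6951

P(θ) = 1 / (1 + exp(−a(θ − b)))
P_A = 0.7958
P_B = 0.1007
P_A − P_B = 0.6951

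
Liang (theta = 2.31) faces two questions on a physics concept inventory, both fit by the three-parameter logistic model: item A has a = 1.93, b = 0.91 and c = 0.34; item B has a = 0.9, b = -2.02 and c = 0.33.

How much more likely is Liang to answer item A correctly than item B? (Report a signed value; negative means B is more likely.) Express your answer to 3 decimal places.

-0.028

P(theta) = c + (1 − c) · 1 / (1 + exp(−a(theta − b)))
P_A = 0.9585
P_B = 0.9867
P_A − P_B = -0.0282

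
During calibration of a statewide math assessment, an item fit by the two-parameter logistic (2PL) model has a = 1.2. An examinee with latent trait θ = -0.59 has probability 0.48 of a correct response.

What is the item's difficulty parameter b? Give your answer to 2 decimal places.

-0.52

P(θ) = 1 / (1 + exp(−a(θ − b)))
logit(0.48) = ln(0.48/0.52) = -0.0800
b = θ − logit/(a) = -0.59 − (-0.0800)/1.2000 = -0.5233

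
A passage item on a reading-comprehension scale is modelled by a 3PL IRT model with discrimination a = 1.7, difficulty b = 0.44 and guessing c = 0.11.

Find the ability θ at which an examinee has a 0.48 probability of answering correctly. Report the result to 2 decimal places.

0.24

P(θ) = c + (1 − c) · 1 / (1 + exp(−a(θ − b)))
Remove guessing floor: (0.48 − 0.11)/(1 − 0.11) = 0.4157
logit = ln(0.4157/0.5843) = -0.3403
θ = b + logit/(a) = 0.44 + (-0.3403)/1.7000 = 0.2398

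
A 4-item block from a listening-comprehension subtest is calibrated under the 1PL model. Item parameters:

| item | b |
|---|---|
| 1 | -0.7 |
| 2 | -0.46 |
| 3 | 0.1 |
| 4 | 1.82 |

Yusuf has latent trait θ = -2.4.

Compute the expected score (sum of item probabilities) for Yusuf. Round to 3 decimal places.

P(θ) = 1 / (1 + exp(−(θ − b)))
P_1 = 1/(1+e^{1.7000}) = 0.1545
P_2 = 1/(1+e^{1.9400}) = 0.1256
P_3 = 1/(1+e^{2.5000}) = 0.0759
P_4 = 1/(1+e^{4.2200}) = 0.0145
E[score] = 0.1545 + 0.1256 + 0.0759 + 0.0145 = 0.3705

0.370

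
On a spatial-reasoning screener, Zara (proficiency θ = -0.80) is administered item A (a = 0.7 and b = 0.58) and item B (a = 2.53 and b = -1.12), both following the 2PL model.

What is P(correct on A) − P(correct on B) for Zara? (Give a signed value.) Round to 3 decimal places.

P(θ) = 1 / (1 + exp(−a(θ − b)))
P_A = 0.2757
P_B = 0.6920
P_A − P_B = -0.4163

-0.416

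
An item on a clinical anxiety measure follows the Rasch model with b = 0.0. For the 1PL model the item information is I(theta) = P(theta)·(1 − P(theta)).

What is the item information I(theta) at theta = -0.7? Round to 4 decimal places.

P = 1/(1+e^{0.7000}) = 0.3318
P(1−P) = 0.3318 × 0.6682 = 0.2217
I = P(1−P) = 0.22171

0.2217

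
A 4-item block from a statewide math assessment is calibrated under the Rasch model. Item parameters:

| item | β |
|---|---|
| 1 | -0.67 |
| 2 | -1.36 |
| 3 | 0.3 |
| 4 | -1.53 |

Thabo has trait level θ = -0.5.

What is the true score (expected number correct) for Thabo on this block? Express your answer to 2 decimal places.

P(θ) = 1 / (1 + exp(−(θ − β)))
P_1 = 1/(1+e^{-0.1700}) = 0.5424
P_2 = 1/(1+e^{-0.8600}) = 0.7027
P_3 = 1/(1+e^{0.8000}) = 0.3100
P_4 = 1/(1+e^{-1.0300}) = 0.7369
E[score] = 0.5424 + 0.7027 + 0.3100 + 0.7369 = 2.2920

2.29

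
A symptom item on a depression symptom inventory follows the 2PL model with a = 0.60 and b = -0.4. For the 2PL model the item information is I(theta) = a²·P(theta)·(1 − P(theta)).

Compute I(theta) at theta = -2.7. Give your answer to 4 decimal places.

0.0578

P = 1/(1+e^{1.3800}) = 0.2010
P(1−P) = 0.2010 × 0.7990 = 0.1606
I = a² × P(1−P) = 0.60² × 0.1606 = 0.05782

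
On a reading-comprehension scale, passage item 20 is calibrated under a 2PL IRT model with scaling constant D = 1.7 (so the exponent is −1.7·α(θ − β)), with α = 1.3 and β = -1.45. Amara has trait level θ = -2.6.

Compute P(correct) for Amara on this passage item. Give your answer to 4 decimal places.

0.0730

P(θ) = 1 / (1 + exp(−D·α(θ − β)))
Exponent: 1.7 × 1.3 × (-2.6 − (-1.45)) = -2.5415
1/(1 + e^{2.5415}) = 0.0730
P = 0.0730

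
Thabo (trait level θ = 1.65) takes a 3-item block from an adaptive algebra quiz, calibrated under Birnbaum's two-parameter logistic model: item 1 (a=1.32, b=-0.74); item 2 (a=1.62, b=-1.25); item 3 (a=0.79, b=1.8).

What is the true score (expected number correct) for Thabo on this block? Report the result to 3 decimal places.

2.420

P(θ) = 1 / (1 + exp(−a(θ − b)))
P_1 = 1/(1+e^{-3.1548}) = 0.9591
P_2 = 1/(1+e^{-4.6980}) = 0.9910
P_3 = 1/(1+e^{0.1185}) = 0.4704
E[score] = 0.9591 + 0.9910 + 0.4704 = 2.4205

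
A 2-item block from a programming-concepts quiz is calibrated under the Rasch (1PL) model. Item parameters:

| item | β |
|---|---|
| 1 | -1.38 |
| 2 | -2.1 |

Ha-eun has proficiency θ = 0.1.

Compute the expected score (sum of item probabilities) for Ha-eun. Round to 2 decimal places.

P(θ) = 1 / (1 + exp(−(θ − β)))
P_1 = 1/(1+e^{-1.4800}) = 0.8146
P_2 = 1/(1+e^{-2.2000}) = 0.9002
E[score] = 0.8146 + 0.9002 = 1.7148

1.71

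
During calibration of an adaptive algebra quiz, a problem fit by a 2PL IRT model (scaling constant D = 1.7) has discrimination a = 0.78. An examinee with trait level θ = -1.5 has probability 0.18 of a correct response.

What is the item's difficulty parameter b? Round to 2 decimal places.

-0.36

P(θ) = 1 / (1 + exp(−D·a(θ − b)))
logit(0.18) = ln(0.18/0.82) = -1.5163
b = θ − logit/(1.7·a) = -1.5 − (-1.5163)/1.3260 = -0.3564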